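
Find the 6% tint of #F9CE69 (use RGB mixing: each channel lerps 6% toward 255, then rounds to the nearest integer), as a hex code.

#F9CE69 is rgb(249, 206, 105).
Lerp each channel 6% toward 255:
  R: 249 + 0.36 = 249.36 → 249
  G: 206 + 0.06×(255−206) = 206 + 2.94 = 208.94 → 209
  B: 105 + 0.06×(255−105) = 105 + 9 = 114 → 114
rgb(249, 209, 114) = #F9D172.

#F9D172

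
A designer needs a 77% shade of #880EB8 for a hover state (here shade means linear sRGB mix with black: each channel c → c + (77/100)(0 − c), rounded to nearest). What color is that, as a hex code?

#1F032A

#880EB8 is rgb(136, 14, 184).
A 77% shade moves each channel 77% toward 0:
  R: 136 + 0.77×(0−136) = 136 − 104.72 = 31.28 → 31
  G: 14 + 0.77×(0−14) = 14 − 10.78 = 3.22 → 3
  B: 184 + 0.77×(0−184) = 184 − 141.68 = 42.32 → 42
rgb(31, 3, 42) = #1F032A.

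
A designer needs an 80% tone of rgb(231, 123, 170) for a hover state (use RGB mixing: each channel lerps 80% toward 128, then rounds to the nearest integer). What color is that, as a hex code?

Per channel, c → c + 0.8(128 − c):
  R: 231 + 0.8×(128−231) = 231 − 82.4 = 148.6 → 149
  G: 123 + 4 = 127 → 127
  B: 170 + 0.8×(128−170) = 170 − 33.6 = 136.4 → 136
rgb(149, 127, 136) = #957f88.

#957f88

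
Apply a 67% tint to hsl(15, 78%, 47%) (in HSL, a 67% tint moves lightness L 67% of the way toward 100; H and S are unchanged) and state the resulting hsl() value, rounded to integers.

hsl(15, 78%, 83%)

L moves 67% from 47 toward 100: 47 + 35.51 = 82.51 → 83.
H and S are unchanged.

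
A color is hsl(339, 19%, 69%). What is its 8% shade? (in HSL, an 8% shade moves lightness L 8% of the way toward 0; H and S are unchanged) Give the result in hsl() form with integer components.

L moves 8% from 69 toward 0: 69 − 5.52 = 63.48 → 63.
H and S are unchanged.

hsl(339, 19%, 63%)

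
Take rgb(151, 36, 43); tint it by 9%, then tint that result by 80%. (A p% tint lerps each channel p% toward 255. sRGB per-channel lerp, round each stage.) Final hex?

A 9% tint moves each channel 9% toward 255:
  R: 151 + 9.36 = 160.36 → 160
  G: 36 + 0.09×(255−36) = 36 + 19.71 = 55.71 → 56
  B: 43 + 19.08 = 62.08 → 62
After the tint: rgb(160, 56, 62) = #a0383e.
Per channel, c → c + 0.8(255 − c):
  R: 160 + 0.8×(255−160) = 160 + 76 = 236 → 236
  G: 56 + 0.8×(255−56) = 56 + 159.2 = 215.2 → 215
  B: 62 + 154.4 = 216.4 → 216
rgb(236, 215, 216) = #ecd7d8.

#ecd7d8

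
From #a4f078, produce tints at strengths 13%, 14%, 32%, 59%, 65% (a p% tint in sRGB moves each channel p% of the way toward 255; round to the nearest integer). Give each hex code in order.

#b0f28a, #b1f28b, #c1f5a3, #daf9c8, #dffad0

#a4f078 is rgb(164, 240, 120).
13%: (164 + 11.83 = 175.83→176, 240 + 1.95 = 241.95→242, 120 + 17.55 = 137.55→138) → #b0f28a
14%: (164 + 12.74 = 176.74→177, 240 + 2.1 = 242.1→242, 120 + 18.9 = 138.9→139) → #b1f28b
32%: (164 + 29.12 = 193.12→193, 240 + 4.8 = 244.8→245, 120 + 43.2 = 163.2→163) → #c1f5a3
59%: (164 + 53.69 = 217.69→218, 240 + 8.85 = 248.85→249, 120 + 79.65 = 199.65→200) → #daf9c8
65%: (164 + 59.15 = 223.15→223, 240 + 9.75 = 249.75→250, 120 + 87.75 = 207.75→208) → #dffad0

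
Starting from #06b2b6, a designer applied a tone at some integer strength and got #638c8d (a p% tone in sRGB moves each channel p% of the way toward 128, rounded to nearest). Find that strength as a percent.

76%

#06b2b6 is rgb(6, 178, 182); #638c8d is rgb(99, 140, 141).
On the R channel (widest range): 99 ≈ 6 + (p/100)(128 − 6), so p ≈ 100×(99 − 6)/(128 − 6) = 9300/122 = 76.23.
p = 76 reproduces all three channels after rounding.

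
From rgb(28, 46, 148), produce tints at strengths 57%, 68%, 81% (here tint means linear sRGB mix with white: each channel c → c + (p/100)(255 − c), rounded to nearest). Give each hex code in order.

#9DA5D1, #B6BCDD, #D4D7EB

57%: (28 + 129.39 = 157.39→157, 46 + 119.13 = 165.13→165, 148 + 60.99 = 208.99→209) → #9DA5D1
68%: (28 + 154.36 = 182.36→182, 46 + 142.12 = 188.12→188, 148 + 72.76 = 220.76→221) → #B6BCDD
81%: (28 + 183.87 = 211.87→212, 46 + 169.29 = 215.29→215, 148 + 86.67 = 234.67→235) → #D4D7EB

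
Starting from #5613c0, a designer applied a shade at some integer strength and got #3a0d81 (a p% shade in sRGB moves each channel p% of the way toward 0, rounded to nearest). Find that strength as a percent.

#5613c0 is rgb(86, 19, 192); #3a0d81 is rgb(58, 13, 129).
On the B channel (widest range): 129 ≈ 192 + (p/100)(0 − 192), so p ≈ 100×(129 − 192)/(0 − 192) = -6300/-192 = 32.81.
p = 33 reproduces all three channels after rounding.

33%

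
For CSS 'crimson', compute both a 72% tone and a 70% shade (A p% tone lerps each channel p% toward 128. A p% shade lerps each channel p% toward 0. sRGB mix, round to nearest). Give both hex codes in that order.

#9a626d, #420612

CSS crimson is rgb(220, 20, 60).
72% tone:
  R: 220 − 66.24 = 153.76 → 154
  G: 20 + 0.72×(128−20) = 20 + 77.76 = 97.76 → 98
  B: 60 + 0.72×(128−60) = 60 + 48.96 = 108.96 → 109
  → #9a626d
70% shade:
  R: 220 + 0.7×(0−220) = 220 − 154 = 66 → 66
  G: 20 − 14 = 6 → 6
  B: 60 + 0.7×(0−60) = 60 − 42 = 18 → 18
  → #420612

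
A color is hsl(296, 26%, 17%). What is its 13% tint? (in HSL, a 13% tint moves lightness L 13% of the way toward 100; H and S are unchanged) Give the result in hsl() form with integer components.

hsl(296, 26%, 28%)

L moves 13% from 17 toward 100: 17 + 10.79 = 27.79 → 28.
H and S are unchanged.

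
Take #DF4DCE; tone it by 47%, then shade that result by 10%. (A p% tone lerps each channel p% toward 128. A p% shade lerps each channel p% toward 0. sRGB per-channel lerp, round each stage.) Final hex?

#DF4DCE is rgb(223, 77, 206).
Per channel, c → c + 0.47(128 − c):
  R: 223 + 0.47×(128−223) = 223 − 44.65 = 178.35 → 178
  G: 77 + 23.97 = 100.97 → 101
  B: 206 + 0.47×(128−206) = 206 − 36.66 = 169.34 → 169
After the tone: rgb(178, 101, 169) = #B265A9.
Per channel, c → c + 0.1(0 − c):
  R: 178 + 0.1×(0−178) = 178 − 17.8 = 160.2 → 160
  G: 101 − 10.1 = 90.9 → 91
  B: 169 + 0.1×(0−169) = 169 − 16.9 = 152.1 → 152
rgb(160, 91, 152) = #A05B98.

#A05B98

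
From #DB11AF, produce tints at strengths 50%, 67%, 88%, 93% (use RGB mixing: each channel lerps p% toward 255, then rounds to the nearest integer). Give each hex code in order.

#DB11AF is rgb(219, 17, 175).
50%: (219 + 18 = 237→237, 17 + 119 = 136→136, 175 + 40 = 215→215) → #ED88D7
67%: (219 + 24.12 = 243.12→243, 17 + 159.46 = 176.46→176, 175 + 53.6 = 228.6→229) → #F3B0E5
88%: (219 + 31.68 = 250.68→251, 17 + 209.44 = 226.44→226, 175 + 70.4 = 245.4→245) → #FBE2F5
93%: (219 + 33.48 = 252.48→252, 17 + 221.34 = 238.34→238, 175 + 74.4 = 249.4→249) → #FCEEF9

#ED88D7, #F3B0E5, #FBE2F5, #FCEEF9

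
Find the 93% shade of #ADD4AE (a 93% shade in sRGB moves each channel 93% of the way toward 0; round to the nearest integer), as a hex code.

#0C0F0C

#ADD4AE is rgb(173, 212, 174).
Per channel, c → c + 0.93(0 − c):
  R: 173 + 0.93×(0−173) = 173 − 160.89 = 12.11 → 12
  G: 212 + 0.93×(0−212) = 212 − 197.16 = 14.84 → 15
  B: 174 + 0.93×(0−174) = 174 − 161.82 = 12.18 → 12
rgb(12, 15, 12) = #0C0F0C.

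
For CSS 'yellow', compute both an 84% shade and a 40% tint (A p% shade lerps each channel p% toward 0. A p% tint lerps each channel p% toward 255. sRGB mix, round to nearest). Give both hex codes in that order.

#292900, #ffff66

CSS yellow is rgb(255, 255, 0).
84% shade:
  R: 255 − 214.2 = 40.8 → 41
  G: 255 + 0.84×(0−255) = 255 − 214.2 = 40.8 → 41
  B: 0 + 0.84×(0−0) = 0 + 0 = 0 → 0
  → #292900
40% tint:
  R: 255 + 0 = 255 → 255
  G: 255 + 0.4×(255−255) = 255 + 0 = 255 → 255
  B: 0 + 0.4×(255−0) = 0 + 102 = 102 → 102
  → #ffff66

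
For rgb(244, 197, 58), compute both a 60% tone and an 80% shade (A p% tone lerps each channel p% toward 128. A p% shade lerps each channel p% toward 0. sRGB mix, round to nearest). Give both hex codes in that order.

60% tone:
  R: 244 + 0.6×(128−244) = 244 − 69.6 = 174.4 → 174
  G: 197 + 0.6×(128−197) = 197 − 41.4 = 155.6 → 156
  B: 58 + 42 = 100 → 100
  → #ae9c64
80% shade:
  R: 244 + 0.8×(0−244) = 244 − 195.2 = 48.8 → 49
  G: 197 − 157.6 = 39.4 → 39
  B: 58 − 46.4 = 11.6 → 12
  → #31270c

#ae9c64, #31270c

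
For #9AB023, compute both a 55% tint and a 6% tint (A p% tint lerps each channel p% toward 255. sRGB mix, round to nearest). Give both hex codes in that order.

#9AB023 is rgb(154, 176, 35).
55% tint:
  R: 154 + 0.55×(255−154) = 154 + 55.55 = 209.55 → 210
  G: 176 + 0.55×(255−176) = 176 + 43.45 = 219.45 → 219
  B: 35 + 121 = 156 → 156
  → #D2DB9C
6% tint:
  R: 154 + 6.06 = 160.06 → 160
  G: 176 + 0.06×(255−176) = 176 + 4.74 = 180.74 → 181
  B: 35 + 13.2 = 48.2 → 48
  → #A0B530

#D2DB9C, #A0B530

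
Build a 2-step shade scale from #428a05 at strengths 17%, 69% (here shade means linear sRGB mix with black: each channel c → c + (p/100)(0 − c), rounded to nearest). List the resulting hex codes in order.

#428a05 is rgb(66, 138, 5).
17%: (66 − 11.22 = 54.78→55, 138 − 23.46 = 114.54→115, 5 − 0.85 = 4.15→4) → #377304
69%: (66 − 45.54 = 20.46→20, 138 − 95.22 = 42.78→43, 5 − 3.45 = 1.55→2) → #142b02

#377304, #142b02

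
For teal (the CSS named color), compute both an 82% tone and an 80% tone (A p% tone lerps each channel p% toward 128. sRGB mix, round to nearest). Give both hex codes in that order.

#698080, #668080

CSS teal is rgb(0, 128, 128).
82% tone:
  R: 0 + 0.82×(128−0) = 0 + 104.96 = 104.96 → 105
  G: 128 + 0.82×(128−128) = 128 + 0 = 128 → 128
  B: 128 + 0 = 128 → 128
  → #698080
80% tone:
  R: 0 + 0.8×(128−0) = 0 + 102.4 = 102.4 → 102
  G: 128 + 0.8×(128−128) = 128 + 0 = 128 → 128
  B: 128 + 0.8×(128−128) = 128 + 0 = 128 → 128
  → #668080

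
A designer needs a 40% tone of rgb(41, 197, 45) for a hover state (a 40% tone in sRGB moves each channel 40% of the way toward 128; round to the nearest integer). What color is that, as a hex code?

Lerp each channel 40% toward 128:
  R: 41 + 34.8 = 75.8 → 76
  G: 197 + 0.4×(128−197) = 197 − 27.6 = 169.4 → 169
  B: 45 + 0.4×(128−45) = 45 + 33.2 = 78.2 → 78
rgb(76, 169, 78) = #4CA94E.

#4CA94E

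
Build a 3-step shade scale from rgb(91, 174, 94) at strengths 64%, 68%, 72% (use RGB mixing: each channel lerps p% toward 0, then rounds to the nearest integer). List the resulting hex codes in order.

64%: (91 − 58.24 = 32.76→33, 174 − 111.36 = 62.64→63, 94 − 60.16 = 33.84→34) → #213f22
68%: (91 − 61.88 = 29.12→29, 174 − 118.32 = 55.68→56, 94 − 63.92 = 30.08→30) → #1d381e
72%: (91 − 65.52 = 25.48→25, 174 − 125.28 = 48.72→49, 94 − 67.68 = 26.32→26) → #19311a

#213f22, #1d381e, #19311a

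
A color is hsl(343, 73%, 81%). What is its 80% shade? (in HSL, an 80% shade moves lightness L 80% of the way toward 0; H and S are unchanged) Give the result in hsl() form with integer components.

L moves 80% from 81 toward 0: 81 − 64.8 = 16.2 → 16.
H and S are unchanged.

hsl(343, 73%, 16%)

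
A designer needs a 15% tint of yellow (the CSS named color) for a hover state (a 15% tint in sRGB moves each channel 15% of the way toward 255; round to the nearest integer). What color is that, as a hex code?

CSS yellow is rgb(255, 255, 0).
Lerp each channel 15% toward 255:
  R: 255 + 0 = 255 → 255
  G: 255 + 0 = 255 → 255
  B: 0 + 0.15×(255−0) = 0 + 38.25 = 38.25 → 38
rgb(255, 255, 38) = #FFFF26.

#FFFF26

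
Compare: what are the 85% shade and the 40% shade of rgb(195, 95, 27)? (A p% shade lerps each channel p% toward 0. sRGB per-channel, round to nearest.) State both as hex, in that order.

#1d0e04, #753910

85% shade:
  R: 195 − 165.75 = 29.25 → 29
  G: 95 + 0.85×(0−95) = 95 − 80.75 = 14.25 → 14
  B: 27 − 22.95 = 4.05 → 4
  → #1d0e04
40% shade:
  R: 195 − 78 = 117 → 117
  G: 95 + 0.4×(0−95) = 95 − 38 = 57 → 57
  B: 27 + 0.4×(0−27) = 27 − 10.8 = 16.2 → 16
  → #753910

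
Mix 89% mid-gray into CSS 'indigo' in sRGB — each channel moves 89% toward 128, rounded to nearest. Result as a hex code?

CSS indigo is rgb(75, 0, 130).
Per channel, c → c + 0.89(128 − c):
  R: 75 + 0.89×(128−75) = 75 + 47.17 = 122.17 → 122
  G: 0 + 0.89×(128−0) = 0 + 113.92 = 113.92 → 114
  B: 130 + 0.89×(128−130) = 130 − 1.78 = 128.22 → 128
rgb(122, 114, 128) = #7A7280.

#7A7280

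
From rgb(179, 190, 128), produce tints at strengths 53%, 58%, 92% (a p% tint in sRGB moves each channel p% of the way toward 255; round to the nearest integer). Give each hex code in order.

53%: (179 + 40.28 = 219.28→219, 190 + 34.45 = 224.45→224, 128 + 67.31 = 195.31→195) → #dbe0c3
58%: (179 + 44.08 = 223.08→223, 190 + 37.7 = 227.7→228, 128 + 73.66 = 201.66→202) → #dfe4ca
92%: (179 + 69.92 = 248.92→249, 190 + 59.8 = 249.8→250, 128 + 116.84 = 244.84→245) → #f9faf5

#dbe0c3, #dfe4ca, #f9faf5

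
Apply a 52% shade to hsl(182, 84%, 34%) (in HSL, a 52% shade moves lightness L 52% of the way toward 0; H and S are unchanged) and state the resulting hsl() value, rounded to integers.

hsl(182, 84%, 16%)

L moves 52% from 34 toward 0: 34 − 17.68 = 16.32 → 16.
H and S are unchanged.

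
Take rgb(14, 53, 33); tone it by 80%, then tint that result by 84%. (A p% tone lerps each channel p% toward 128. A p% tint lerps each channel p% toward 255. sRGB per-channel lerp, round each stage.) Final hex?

#E7E8E8

An 80% tone moves each channel 80% toward 128:
  R: 14 + 0.8×(128−14) = 14 + 91.2 = 105.2 → 105
  G: 53 + 0.8×(128−53) = 53 + 60 = 113 → 113
  B: 33 + 0.8×(128−33) = 33 + 76 = 109 → 109
After the tone: rgb(105, 113, 109) = #69716D.
Per channel, c → c + 0.84(255 − c):
  R: 105 + 126 = 231 → 231
  G: 113 + 0.84×(255−113) = 113 + 119.28 = 232.28 → 232
  B: 109 + 122.64 = 231.64 → 232
rgb(231, 232, 232) = #E7E8E8.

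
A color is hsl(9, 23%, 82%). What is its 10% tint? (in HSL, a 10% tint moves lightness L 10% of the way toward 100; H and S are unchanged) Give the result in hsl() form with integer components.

L moves 10% from 82 toward 100: 82 + 1.8 = 83.8 → 84.
H and S are unchanged.

hsl(9, 23%, 84%)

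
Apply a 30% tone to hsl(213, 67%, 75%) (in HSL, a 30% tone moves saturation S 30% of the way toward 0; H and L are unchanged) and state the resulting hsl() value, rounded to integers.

hsl(213, 47%, 75%)

S moves 30% from 67 toward 0: 67 − 20.1 = 46.9 → 47.
H and L are unchanged.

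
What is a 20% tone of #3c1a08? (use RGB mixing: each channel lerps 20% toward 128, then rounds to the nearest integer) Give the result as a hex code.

#3c1a08 is rgb(60, 26, 8).
A 20% tone moves each channel 20% toward 128:
  R: 60 + 0.2×(128−60) = 60 + 13.6 = 73.6 → 74
  G: 26 + 20.4 = 46.4 → 46
  B: 8 + 0.2×(128−8) = 8 + 24 = 32 → 32
rgb(74, 46, 32) = #4a2e20.

#4a2e20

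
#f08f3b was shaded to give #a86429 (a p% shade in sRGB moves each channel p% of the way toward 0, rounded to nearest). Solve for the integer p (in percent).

#f08f3b is rgb(240, 143, 59); #a86429 is rgb(168, 100, 41).
On the R channel (widest range): 168 ≈ 240 + (p/100)(0 − 240), so p ≈ 100×(168 − 240)/(0 − 240) = -7200/-240 = 30.00.
p = 30 reproduces all three channels after rounding.

30%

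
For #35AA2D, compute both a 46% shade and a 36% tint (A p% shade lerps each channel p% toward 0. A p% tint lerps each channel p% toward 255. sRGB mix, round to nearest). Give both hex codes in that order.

#1D5C18, #7EC979

#35AA2D is rgb(53, 170, 45).
46% shade:
  R: 53 + 0.46×(0−53) = 53 − 24.38 = 28.62 → 29
  G: 170 + 0.46×(0−170) = 170 − 78.2 = 91.8 → 92
  B: 45 − 20.7 = 24.3 → 24
  → #1D5C18
36% tint:
  R: 53 + 0.36×(255−53) = 53 + 72.72 = 125.72 → 126
  G: 170 + 30.6 = 200.6 → 201
  B: 45 + 75.6 = 120.6 → 121
  → #7EC979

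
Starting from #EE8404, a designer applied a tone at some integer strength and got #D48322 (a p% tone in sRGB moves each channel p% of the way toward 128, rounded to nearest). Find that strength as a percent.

#EE8404 is rgb(238, 132, 4); #D48322 is rgb(212, 131, 34).
On the B channel (widest range): 34 ≈ 4 + (p/100)(128 − 4), so p ≈ 100×(34 − 4)/(128 − 4) = 3000/124 = 24.19.
p = 24 reproduces all three channels after rounding.

24%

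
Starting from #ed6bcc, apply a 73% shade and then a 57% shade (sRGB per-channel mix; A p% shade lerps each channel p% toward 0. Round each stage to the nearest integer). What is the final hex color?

#ed6bcc is rgb(237, 107, 204).
Per channel, c → c + 0.73(0 − c):
  R: 237 − 173.01 = 63.99 → 64
  G: 107 + 0.73×(0−107) = 107 − 78.11 = 28.89 → 29
  B: 204 + 0.73×(0−204) = 204 − 148.92 = 55.08 → 55
After the shade: rgb(64, 29, 55) = #401d37.
Per channel, c → c + 0.57(0 − c):
  R: 64 − 36.48 = 27.52 → 28
  G: 29 + 0.57×(0−29) = 29 − 16.53 = 12.47 → 12
  B: 55 − 31.35 = 23.65 → 24
rgb(28, 12, 24) = #1c0c18.

#1c0c18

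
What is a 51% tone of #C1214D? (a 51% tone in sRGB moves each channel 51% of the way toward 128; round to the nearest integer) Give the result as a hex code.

#A05167

#C1214D is rgb(193, 33, 77).
Lerp each channel 51% toward 128:
  R: 193 − 33.15 = 159.85 → 160
  G: 33 + 48.45 = 81.45 → 81
  B: 77 + 26.01 = 103.01 → 103
rgb(160, 81, 103) = #A05167.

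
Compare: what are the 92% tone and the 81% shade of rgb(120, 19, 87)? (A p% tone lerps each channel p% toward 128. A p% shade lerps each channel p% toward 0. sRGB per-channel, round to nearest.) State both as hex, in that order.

92% tone:
  R: 120 + 7.36 = 127.36 → 127
  G: 19 + 0.92×(128−19) = 19 + 100.28 = 119.28 → 119
  B: 87 + 37.72 = 124.72 → 125
  → #7F777D
81% shade:
  R: 120 + 0.81×(0−120) = 120 − 97.2 = 22.8 → 23
  G: 19 − 15.39 = 3.61 → 4
  B: 87 + 0.81×(0−87) = 87 − 70.47 = 16.53 → 17
  → #170411

#7F777D, #170411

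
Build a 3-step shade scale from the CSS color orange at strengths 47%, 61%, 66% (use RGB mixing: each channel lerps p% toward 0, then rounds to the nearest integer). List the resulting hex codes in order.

#875700, #634000, #573800

CSS orange is rgb(255, 165, 0).
47%: (255 − 119.85 = 135.15→135, 165 − 77.55 = 87.45→87, 0→0) → #875700
61%: (255 − 155.55 = 99.45→99, 165 − 100.65 = 64.35→64, 0→0) → #634000
66%: (255 − 168.3 = 86.7→87, 165 − 108.9 = 56.1→56, 0→0) → #573800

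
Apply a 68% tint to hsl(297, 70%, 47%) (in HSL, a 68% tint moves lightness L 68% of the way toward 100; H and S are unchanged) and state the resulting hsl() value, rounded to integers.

L moves 68% from 47 toward 100: 47 + 36.04 = 83.04 → 83.
H and S are unchanged.

hsl(297, 70%, 83%)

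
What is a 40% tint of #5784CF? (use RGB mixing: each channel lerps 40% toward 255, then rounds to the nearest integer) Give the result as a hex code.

#5784CF is rgb(87, 132, 207).
Lerp each channel 40% toward 255:
  R: 87 + 0.4×(255−87) = 87 + 67.2 = 154.2 → 154
  G: 132 + 49.2 = 181.2 → 181
  B: 207 + 19.2 = 226.2 → 226
rgb(154, 181, 226) = #9AB5E2.

#9AB5E2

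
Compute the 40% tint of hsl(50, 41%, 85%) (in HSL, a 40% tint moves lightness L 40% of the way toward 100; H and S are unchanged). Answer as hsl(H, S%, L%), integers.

L moves 40% from 85 toward 100: 85 + 6 = 91 → 91.
H and S are unchanged.

hsl(50, 41%, 91%)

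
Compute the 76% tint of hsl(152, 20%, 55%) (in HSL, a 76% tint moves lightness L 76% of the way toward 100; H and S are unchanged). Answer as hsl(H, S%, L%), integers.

L moves 76% from 55 toward 100: 55 + 34.2 = 89.2 → 89.
H and S are unchanged.

hsl(152, 20%, 89%)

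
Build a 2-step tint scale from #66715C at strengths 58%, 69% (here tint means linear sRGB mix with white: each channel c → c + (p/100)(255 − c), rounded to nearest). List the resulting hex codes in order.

#BFC3BB, #D0D3CC

#66715C is rgb(102, 113, 92).
58%: (102 + 88.74 = 190.74→191, 113 + 82.36 = 195.36→195, 92 + 94.54 = 186.54→187) → #BFC3BB
69%: (102 + 105.57 = 207.57→208, 113 + 97.98 = 210.98→211, 92 + 112.47 = 204.47→204) → #D0D3CC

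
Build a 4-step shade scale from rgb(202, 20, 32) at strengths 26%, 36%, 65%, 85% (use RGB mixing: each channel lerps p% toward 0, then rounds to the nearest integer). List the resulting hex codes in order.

26%: (202 − 52.52 = 149.48→149, 20 − 5.2 = 14.8→15, 32 − 8.32 = 23.68→24) → #950F18
36%: (202 − 72.72 = 129.28→129, 20 − 7.2 = 12.8→13, 32 − 11.52 = 20.48→20) → #810D14
65%: (202 − 131.3 = 70.7→71, 20 − 13 = 7→7, 32 − 20.8 = 11.2→11) → #47070B
85%: (202 − 171.7 = 30.3→30, 20 − 17 = 3→3, 32 − 27.2 = 4.8→5) → #1E0305

#950F18, #810D14, #47070B, #1E0305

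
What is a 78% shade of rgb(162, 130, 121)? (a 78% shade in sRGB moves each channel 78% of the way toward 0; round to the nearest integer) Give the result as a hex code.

Lerp each channel 78% toward 0:
  R: 162 − 126.36 = 35.64 → 36
  G: 130 + 0.78×(0−130) = 130 − 101.4 = 28.6 → 29
  B: 121 − 94.38 = 26.62 → 27
rgb(36, 29, 27) = #241D1B.

#241D1B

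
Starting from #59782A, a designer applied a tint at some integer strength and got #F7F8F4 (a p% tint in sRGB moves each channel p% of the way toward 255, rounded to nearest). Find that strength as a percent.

95%

#59782A is rgb(89, 120, 42); #F7F8F4 is rgb(247, 248, 244).
On the B channel (widest range): 244 ≈ 42 + (p/100)(255 − 42), so p ≈ 100×(244 − 42)/(255 − 42) = 20200/213 = 94.84.
p = 95 reproduces all three channels after rounding.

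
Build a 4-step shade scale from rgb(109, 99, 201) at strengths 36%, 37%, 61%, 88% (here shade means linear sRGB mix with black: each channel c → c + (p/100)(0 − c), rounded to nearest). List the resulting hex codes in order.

#463F81, #453E7F, #2B274E, #0D0C18

36%: (109 − 39.24 = 69.76→70, 99 − 35.64 = 63.36→63, 201 − 72.36 = 128.64→129) → #463F81
37%: (109 − 40.33 = 68.67→69, 99 − 36.63 = 62.37→62, 201 − 74.37 = 126.63→127) → #453E7F
61%: (109 − 66.49 = 42.51→43, 99 − 60.39 = 38.61→39, 201 − 122.61 = 78.39→78) → #2B274E
88%: (109 − 95.92 = 13.08→13, 99 − 87.12 = 11.88→12, 201 − 176.88 = 24.12→24) → #0D0C18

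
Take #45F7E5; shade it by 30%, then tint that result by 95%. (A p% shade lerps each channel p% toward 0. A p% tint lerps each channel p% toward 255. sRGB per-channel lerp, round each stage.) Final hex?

#45F7E5 is rgb(69, 247, 229).
A 30% shade moves each channel 30% toward 0:
  R: 69 + 0.3×(0−69) = 69 − 20.7 = 48.3 → 48
  G: 247 + 0.3×(0−247) = 247 − 74.1 = 172.9 → 173
  B: 229 + 0.3×(0−229) = 229 − 68.7 = 160.3 → 160
After the shade: rgb(48, 173, 160) = #30ADA0.
A 95% tint moves each channel 95% toward 255:
  R: 48 + 196.65 = 244.65 → 245
  G: 173 + 77.9 = 250.9 → 251
  B: 160 + 0.95×(255−160) = 160 + 90.25 = 250.25 → 250
rgb(245, 251, 250) = #F5FBFA.

#F5FBFA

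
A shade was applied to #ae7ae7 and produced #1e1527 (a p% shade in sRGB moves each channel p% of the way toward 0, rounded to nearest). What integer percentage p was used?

83%

#ae7ae7 is rgb(174, 122, 231); #1e1527 is rgb(30, 21, 39).
On the B channel (widest range): 39 ≈ 231 + (p/100)(0 − 231), so p ≈ 100×(39 − 231)/(0 − 231) = -19200/-231 = 83.12.
p = 83 reproduces all three channels after rounding.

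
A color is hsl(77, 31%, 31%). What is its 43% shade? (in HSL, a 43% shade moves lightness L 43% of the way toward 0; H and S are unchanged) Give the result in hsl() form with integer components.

hsl(77, 31%, 18%)

L moves 43% from 31 toward 0: 31 − 13.33 = 17.67 → 18.
H and S are unchanged.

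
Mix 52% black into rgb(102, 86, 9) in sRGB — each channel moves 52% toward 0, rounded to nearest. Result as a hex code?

Per channel, c → c + 0.52(0 − c):
  R: 102 − 53.04 = 48.96 → 49
  G: 86 − 44.72 = 41.28 → 41
  B: 9 + 0.52×(0−9) = 9 − 4.68 = 4.32 → 4
rgb(49, 41, 4) = #312904.

#312904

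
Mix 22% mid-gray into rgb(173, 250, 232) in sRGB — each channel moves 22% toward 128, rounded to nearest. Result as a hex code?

A 22% tone moves each channel 22% toward 128:
  R: 173 + 0.22×(128−173) = 173 − 9.9 = 163.1 → 163
  G: 250 + 0.22×(128−250) = 250 − 26.84 = 223.16 → 223
  B: 232 − 22.88 = 209.12 → 209
rgb(163, 223, 209) = #a3dfd1.

#a3dfd1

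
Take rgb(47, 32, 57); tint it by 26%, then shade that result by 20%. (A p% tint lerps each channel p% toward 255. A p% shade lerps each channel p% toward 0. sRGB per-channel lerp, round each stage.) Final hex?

A 26% tint moves each channel 26% toward 255:
  R: 47 + 0.26×(255−47) = 47 + 54.08 = 101.08 → 101
  G: 32 + 0.26×(255−32) = 32 + 57.98 = 89.98 → 90
  B: 57 + 0.26×(255−57) = 57 + 51.48 = 108.48 → 108
After the tint: rgb(101, 90, 108) = #655A6C.
Per channel, c → c + 0.2(0 − c):
  R: 101 + 0.2×(0−101) = 101 − 20.2 = 80.8 → 81
  G: 90 + 0.2×(0−90) = 90 − 18 = 72 → 72
  B: 108 + 0.2×(0−108) = 108 − 21.6 = 86.4 → 86
rgb(81, 72, 86) = #514856.

#514856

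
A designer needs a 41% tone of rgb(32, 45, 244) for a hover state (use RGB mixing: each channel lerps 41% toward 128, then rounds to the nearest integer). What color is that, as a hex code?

#474FC4

A 41% tone moves each channel 41% toward 128:
  R: 32 + 39.36 = 71.36 → 71
  G: 45 + 0.41×(128−45) = 45 + 34.03 = 79.03 → 79
  B: 244 + 0.41×(128−244) = 244 − 47.56 = 196.44 → 196
rgb(71, 79, 196) = #474FC4.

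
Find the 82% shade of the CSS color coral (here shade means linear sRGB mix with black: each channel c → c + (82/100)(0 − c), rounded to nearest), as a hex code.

CSS coral is rgb(255, 127, 80).
Lerp each channel 82% toward 0:
  R: 255 + 0.82×(0−255) = 255 − 209.1 = 45.9 → 46
  G: 127 + 0.82×(0−127) = 127 − 104.14 = 22.86 → 23
  B: 80 + 0.82×(0−80) = 80 − 65.6 = 14.4 → 14
rgb(46, 23, 14) = #2E170E.

#2E170E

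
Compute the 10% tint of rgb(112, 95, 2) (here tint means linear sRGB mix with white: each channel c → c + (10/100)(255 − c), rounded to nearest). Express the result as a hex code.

#7e6f1b

Per channel, c → c + 0.1(255 − c):
  R: 112 + 0.1×(255−112) = 112 + 14.3 = 126.3 → 126
  G: 95 + 0.1×(255−95) = 95 + 16 = 111 → 111
  B: 2 + 0.1×(255−2) = 2 + 25.3 = 27.3 → 27
rgb(126, 111, 27) = #7e6f1b.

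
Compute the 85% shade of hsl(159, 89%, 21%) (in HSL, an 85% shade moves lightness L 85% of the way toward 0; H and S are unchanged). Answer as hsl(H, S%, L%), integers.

hsl(159, 89%, 3%)

L moves 85% from 21 toward 0: 21 − 17.85 = 3.15 → 3.
H and S are unchanged.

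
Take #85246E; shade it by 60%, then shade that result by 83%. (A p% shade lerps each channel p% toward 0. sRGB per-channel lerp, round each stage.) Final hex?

#85246E is rgb(133, 36, 110).
Per channel, c → c + 0.6(0 − c):
  R: 133 − 79.8 = 53.2 → 53
  G: 36 − 21.6 = 14.4 → 14
  B: 110 − 66 = 44 → 44
After the shade: rgb(53, 14, 44) = #350E2C.
Lerp each channel 83% toward 0:
  R: 53 + 0.83×(0−53) = 53 − 43.99 = 9.01 → 9
  G: 14 − 11.62 = 2.38 → 2
  B: 44 + 0.83×(0−44) = 44 − 36.52 = 7.48 → 7
rgb(9, 2, 7) = #090207.

#090207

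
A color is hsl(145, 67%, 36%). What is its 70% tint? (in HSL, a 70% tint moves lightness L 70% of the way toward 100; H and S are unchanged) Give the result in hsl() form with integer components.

L moves 70% from 36 toward 100: 36 + 44.8 = 80.8 → 81.
H and S are unchanged.

hsl(145, 67%, 81%)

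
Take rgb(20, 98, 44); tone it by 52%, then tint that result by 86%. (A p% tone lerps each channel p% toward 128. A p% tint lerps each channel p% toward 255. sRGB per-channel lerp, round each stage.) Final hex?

A 52% tone moves each channel 52% toward 128:
  R: 20 + 0.52×(128−20) = 20 + 56.16 = 76.16 → 76
  G: 98 + 15.6 = 113.6 → 114
  B: 44 + 0.52×(128−44) = 44 + 43.68 = 87.68 → 88
After the tone: rgb(76, 114, 88) = #4C7258.
Lerp each channel 86% toward 255:
  R: 76 + 153.94 = 229.94 → 230
  G: 114 + 121.26 = 235.26 → 235
  B: 88 + 0.86×(255−88) = 88 + 143.62 = 231.62 → 232
rgb(230, 235, 232) = #E6EBE8.

#E6EBE8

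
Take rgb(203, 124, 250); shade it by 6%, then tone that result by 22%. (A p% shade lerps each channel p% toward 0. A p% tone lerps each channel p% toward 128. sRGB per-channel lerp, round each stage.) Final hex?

#b177d3

Per channel, c → c + 0.06(0 − c):
  R: 203 + 0.06×(0−203) = 203 − 12.18 = 190.82 → 191
  G: 124 + 0.06×(0−124) = 124 − 7.44 = 116.56 → 117
  B: 250 − 15 = 235 → 235
After the shade: rgb(191, 117, 235) = #bf75eb.
Lerp each channel 22% toward 128:
  R: 191 + 0.22×(128−191) = 191 − 13.86 = 177.14 → 177
  G: 117 + 0.22×(128−117) = 117 + 2.42 = 119.42 → 119
  B: 235 + 0.22×(128−235) = 235 − 23.54 = 211.46 → 211
rgb(177, 119, 211) = #b177d3.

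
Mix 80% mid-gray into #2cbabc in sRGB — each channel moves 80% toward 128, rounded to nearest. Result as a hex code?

#2cbabc is rgb(44, 186, 188).
Lerp each channel 80% toward 128:
  R: 44 + 67.2 = 111.2 → 111
  G: 186 + 0.8×(128−186) = 186 − 46.4 = 139.6 → 140
  B: 188 + 0.8×(128−188) = 188 − 48 = 140 → 140
rgb(111, 140, 140) = #6f8c8c.

#6f8c8c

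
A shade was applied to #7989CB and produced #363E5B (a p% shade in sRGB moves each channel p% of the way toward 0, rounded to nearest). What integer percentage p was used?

55%

#7989CB is rgb(121, 137, 203); #363E5B is rgb(54, 62, 91).
On the B channel (widest range): 91 ≈ 203 + (p/100)(0 − 203), so p ≈ 100×(91 − 203)/(0 − 203) = -11200/-203 = 55.17.
p = 55 reproduces all three channels after rounding.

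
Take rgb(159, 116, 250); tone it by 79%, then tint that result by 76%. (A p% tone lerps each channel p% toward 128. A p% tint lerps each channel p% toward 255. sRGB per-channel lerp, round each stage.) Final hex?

Lerp each channel 79% toward 128:
  R: 159 + 0.79×(128−159) = 159 − 24.49 = 134.51 → 135
  G: 116 + 9.48 = 125.48 → 125
  B: 250 − 96.38 = 153.62 → 154
After the tone: rgb(135, 125, 154) = #877d9a.
Per channel, c → c + 0.76(255 − c):
  R: 135 + 0.76×(255−135) = 135 + 91.2 = 226.2 → 226
  G: 125 + 98.8 = 223.8 → 224
  B: 154 + 0.76×(255−154) = 154 + 76.76 = 230.76 → 231
rgb(226, 224, 231) = #e2e0e7.

#e2e0e7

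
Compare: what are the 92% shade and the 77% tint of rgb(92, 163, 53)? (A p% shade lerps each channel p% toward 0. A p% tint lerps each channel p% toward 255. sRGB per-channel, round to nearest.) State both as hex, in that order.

92% shade:
  R: 92 − 84.64 = 7.36 → 7
  G: 163 − 149.96 = 13.04 → 13
  B: 53 + 0.92×(0−53) = 53 − 48.76 = 4.24 → 4
  → #070D04
77% tint:
  R: 92 + 125.51 = 217.51 → 218
  G: 163 + 70.84 = 233.84 → 234
  B: 53 + 0.77×(255−53) = 53 + 155.54 = 208.54 → 209
  → #DAEAD1

#070D04, #DAEAD1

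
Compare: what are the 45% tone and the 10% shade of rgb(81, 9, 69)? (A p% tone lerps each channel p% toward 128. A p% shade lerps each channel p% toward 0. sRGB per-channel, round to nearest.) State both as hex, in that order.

#663f60, #49083e

45% tone:
  R: 81 + 0.45×(128−81) = 81 + 21.15 = 102.15 → 102
  G: 9 + 0.45×(128−9) = 9 + 53.55 = 62.55 → 63
  B: 69 + 0.45×(128−69) = 69 + 26.55 = 95.55 → 96
  → #663f60
10% shade:
  R: 81 + 0.1×(0−81) = 81 − 8.1 = 72.9 → 73
  G: 9 + 0.1×(0−9) = 9 − 0.9 = 8.1 → 8
  B: 69 + 0.1×(0−69) = 69 − 6.9 = 62.1 → 62
  → #49083e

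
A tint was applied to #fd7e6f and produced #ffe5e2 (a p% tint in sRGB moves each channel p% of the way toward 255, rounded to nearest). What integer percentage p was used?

#fd7e6f is rgb(253, 126, 111); #ffe5e2 is rgb(255, 229, 226).
On the B channel (widest range): 226 ≈ 111 + (p/100)(255 − 111), so p ≈ 100×(226 − 111)/(255 − 111) = 11500/144 = 79.86.
p = 80 reproduces all three channels after rounding.

80%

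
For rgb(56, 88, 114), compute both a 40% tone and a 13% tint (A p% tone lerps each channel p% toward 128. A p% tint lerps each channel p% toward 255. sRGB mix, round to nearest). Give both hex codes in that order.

40% tone:
  R: 56 + 0.4×(128−56) = 56 + 28.8 = 84.8 → 85
  G: 88 + 0.4×(128−88) = 88 + 16 = 104 → 104
  B: 114 + 0.4×(128−114) = 114 + 5.6 = 119.6 → 120
  → #556878
13% tint:
  R: 56 + 0.13×(255−56) = 56 + 25.87 = 81.87 → 82
  G: 88 + 0.13×(255−88) = 88 + 21.71 = 109.71 → 110
  B: 114 + 0.13×(255−114) = 114 + 18.33 = 132.33 → 132
  → #526E84

#556878, #526E84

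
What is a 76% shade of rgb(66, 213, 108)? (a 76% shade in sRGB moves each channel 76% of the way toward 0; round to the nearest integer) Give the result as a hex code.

Per channel, c → c + 0.76(0 − c):
  R: 66 + 0.76×(0−66) = 66 − 50.16 = 15.84 → 16
  G: 213 − 161.88 = 51.12 → 51
  B: 108 + 0.76×(0−108) = 108 − 82.08 = 25.92 → 26
rgb(16, 51, 26) = #10331a.

#10331a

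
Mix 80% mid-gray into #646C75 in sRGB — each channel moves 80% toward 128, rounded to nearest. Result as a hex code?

#7A7C7E

#646C75 is rgb(100, 108, 117).
Per channel, c → c + 0.8(128 − c):
  R: 100 + 22.4 = 122.4 → 122
  G: 108 + 0.8×(128−108) = 108 + 16 = 124 → 124
  B: 117 + 0.8×(128−117) = 117 + 8.8 = 125.8 → 126
rgb(122, 124, 126) = #7A7C7E.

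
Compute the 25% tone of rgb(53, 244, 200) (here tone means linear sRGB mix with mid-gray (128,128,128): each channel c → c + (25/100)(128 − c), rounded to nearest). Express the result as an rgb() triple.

rgb(72, 215, 182)

Per channel, c → c + 0.25(128 − c):
  R: 53 + 0.25×(128−53) = 53 + 18.75 = 71.75 → 72
  G: 244 + 0.25×(128−244) = 244 − 29 = 215 → 215
  B: 200 + 0.25×(128−200) = 200 − 18 = 182 → 182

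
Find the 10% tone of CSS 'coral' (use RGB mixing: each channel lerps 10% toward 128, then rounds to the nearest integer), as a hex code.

CSS coral is rgb(255, 127, 80).
Per channel, c → c + 0.1(128 − c):
  R: 255 − 12.7 = 242.3 → 242
  G: 127 + 0.1 = 127.1 → 127
  B: 80 + 0.1×(128−80) = 80 + 4.8 = 84.8 → 85
rgb(242, 127, 85) = #f27f55.

#f27f55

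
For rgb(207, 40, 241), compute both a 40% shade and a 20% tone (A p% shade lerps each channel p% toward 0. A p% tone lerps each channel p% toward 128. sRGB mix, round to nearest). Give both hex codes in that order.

#7c1891, #bf3ada

40% shade:
  R: 207 − 82.8 = 124.2 → 124
  G: 40 + 0.4×(0−40) = 40 − 16 = 24 → 24
  B: 241 + 0.4×(0−241) = 241 − 96.4 = 144.6 → 145
  → #7c1891
20% tone:
  R: 207 + 0.2×(128−207) = 207 − 15.8 = 191.2 → 191
  G: 40 + 0.2×(128−40) = 40 + 17.6 = 57.6 → 58
  B: 241 + 0.2×(128−241) = 241 − 22.6 = 218.4 → 218
  → #bf3ada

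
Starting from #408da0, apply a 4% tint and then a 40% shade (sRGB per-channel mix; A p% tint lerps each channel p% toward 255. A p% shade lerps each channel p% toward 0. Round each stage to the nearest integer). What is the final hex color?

#2b5862

#408da0 is rgb(64, 141, 160).
A 4% tint moves each channel 4% toward 255:
  R: 64 + 0.04×(255−64) = 64 + 7.64 = 71.64 → 72
  G: 141 + 0.04×(255−141) = 141 + 4.56 = 145.56 → 146
  B: 160 + 0.04×(255−160) = 160 + 3.8 = 163.8 → 164
After the tint: rgb(72, 146, 164) = #4892a4.
Per channel, c → c + 0.4(0 − c):
  R: 72 + 0.4×(0−72) = 72 − 28.8 = 43.2 → 43
  G: 146 − 58.4 = 87.6 → 88
  B: 164 + 0.4×(0−164) = 164 − 65.6 = 98.4 → 98
rgb(43, 88, 98) = #2b5862.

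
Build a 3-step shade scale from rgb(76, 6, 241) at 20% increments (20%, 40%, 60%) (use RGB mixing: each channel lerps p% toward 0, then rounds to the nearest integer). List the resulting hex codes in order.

20%: (76 − 15.2 = 60.8→61, 6 − 1.2 = 4.8→5, 241 − 48.2 = 192.8→193) → #3d05c1
40%: (76 − 30.4 = 45.6→46, 6 − 2.4 = 3.6→4, 241 − 96.4 = 144.6→145) → #2e0491
60%: (76 − 45.6 = 30.4→30, 6 − 3.6 = 2.4→2, 241 − 144.6 = 96.4→96) → #1e0260

#3d05c1, #2e0491, #1e0260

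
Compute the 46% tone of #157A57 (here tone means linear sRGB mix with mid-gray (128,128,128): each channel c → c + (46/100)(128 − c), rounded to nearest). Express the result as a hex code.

#467D6A

#157A57 is rgb(21, 122, 87).
Per channel, c → c + 0.46(128 − c):
  R: 21 + 49.22 = 70.22 → 70
  G: 122 + 0.46×(128−122) = 122 + 2.76 = 124.76 → 125
  B: 87 + 0.46×(128−87) = 87 + 18.86 = 105.86 → 106
rgb(70, 125, 106) = #467D6A.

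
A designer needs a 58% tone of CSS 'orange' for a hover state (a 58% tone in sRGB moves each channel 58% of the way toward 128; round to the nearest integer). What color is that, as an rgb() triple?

CSS orange is rgb(255, 165, 0).
Lerp each channel 58% toward 128:
  R: 255 + 0.58×(128−255) = 255 − 73.66 = 181.34 → 181
  G: 165 + 0.58×(128−165) = 165 − 21.46 = 143.54 → 144
  B: 0 + 0.58×(128−0) = 0 + 74.24 = 74.24 → 74

rgb(181, 144, 74)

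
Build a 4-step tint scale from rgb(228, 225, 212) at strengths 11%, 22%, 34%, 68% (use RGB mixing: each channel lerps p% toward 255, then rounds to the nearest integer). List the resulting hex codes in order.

#e7e4d9, #eae8dd, #edebe3, #f6f5f1

11%: (228 + 2.97 = 230.97→231, 225 + 3.3 = 228.3→228, 212 + 4.73 = 216.73→217) → #e7e4d9
22%: (228 + 5.94 = 233.94→234, 225 + 6.6 = 231.6→232, 212 + 9.46 = 221.46→221) → #eae8dd
34%: (228 + 9.18 = 237.18→237, 225 + 10.2 = 235.2→235, 212 + 14.62 = 226.62→227) → #edebe3
68%: (228 + 18.36 = 246.36→246, 225 + 20.4 = 245.4→245, 212 + 29.24 = 241.24→241) → #f6f5f1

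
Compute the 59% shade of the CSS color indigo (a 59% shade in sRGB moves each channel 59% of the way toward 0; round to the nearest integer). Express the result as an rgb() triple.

CSS indigo is rgb(75, 0, 130).
Per channel, c → c + 0.59(0 − c):
  R: 75 + 0.59×(0−75) = 75 − 44.25 = 30.75 → 31
  G: 0 + 0 = 0 → 0
  B: 130 + 0.59×(0−130) = 130 − 76.7 = 53.3 → 53

rgb(31, 0, 53)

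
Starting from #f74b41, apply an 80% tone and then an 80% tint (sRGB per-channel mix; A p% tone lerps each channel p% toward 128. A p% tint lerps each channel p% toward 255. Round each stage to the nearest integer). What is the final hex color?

#eae3e3

#f74b41 is rgb(247, 75, 65).
Lerp each channel 80% toward 128:
  R: 247 + 0.8×(128−247) = 247 − 95.2 = 151.8 → 152
  G: 75 + 42.4 = 117.4 → 117
  B: 65 + 0.8×(128−65) = 65 + 50.4 = 115.4 → 115
After the tone: rgb(152, 117, 115) = #987573.
An 80% tint moves each channel 80% toward 255:
  R: 152 + 82.4 = 234.4 → 234
  G: 117 + 110.4 = 227.4 → 227
  B: 115 + 0.8×(255−115) = 115 + 112 = 227 → 227
rgb(234, 227, 227) = #eae3e3.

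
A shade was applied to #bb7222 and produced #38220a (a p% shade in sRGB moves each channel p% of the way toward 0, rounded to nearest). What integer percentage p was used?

70%

#bb7222 is rgb(187, 114, 34); #38220a is rgb(56, 34, 10).
On the R channel (widest range): 56 ≈ 187 + (p/100)(0 − 187), so p ≈ 100×(56 − 187)/(0 − 187) = -13100/-187 = 70.05.
p = 70 reproduces all three channels after rounding.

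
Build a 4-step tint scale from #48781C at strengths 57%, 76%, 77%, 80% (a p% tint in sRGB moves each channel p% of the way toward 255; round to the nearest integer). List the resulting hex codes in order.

#48781C is rgb(72, 120, 28).
57%: (72 + 104.31 = 176.31→176, 120 + 76.95 = 196.95→197, 28 + 129.39 = 157.39→157) → #B0C59D
76%: (72 + 139.08 = 211.08→211, 120 + 102.6 = 222.6→223, 28 + 172.52 = 200.52→201) → #D3DFC9
77%: (72 + 140.91 = 212.91→213, 120 + 103.95 = 223.95→224, 28 + 174.79 = 202.79→203) → #D5E0CB
80%: (72 + 146.4 = 218.4→218, 120 + 108 = 228→228, 28 + 181.6 = 209.6→210) → #DAE4D2

#B0C59D, #D3DFC9, #D5E0CB, #DAE4D2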